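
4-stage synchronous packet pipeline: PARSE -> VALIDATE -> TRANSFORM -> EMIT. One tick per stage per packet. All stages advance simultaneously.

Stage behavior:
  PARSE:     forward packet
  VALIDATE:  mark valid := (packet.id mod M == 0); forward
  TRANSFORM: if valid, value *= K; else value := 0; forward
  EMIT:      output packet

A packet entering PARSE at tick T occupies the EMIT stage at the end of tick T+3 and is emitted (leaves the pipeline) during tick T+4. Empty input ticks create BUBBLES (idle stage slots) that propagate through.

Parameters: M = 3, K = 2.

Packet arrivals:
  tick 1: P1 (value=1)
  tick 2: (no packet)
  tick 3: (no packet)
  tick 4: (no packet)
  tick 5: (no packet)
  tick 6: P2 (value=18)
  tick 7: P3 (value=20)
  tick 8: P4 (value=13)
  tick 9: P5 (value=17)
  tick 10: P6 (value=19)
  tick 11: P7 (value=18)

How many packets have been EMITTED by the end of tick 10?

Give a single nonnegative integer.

Answer: 2

Derivation:
Tick 1: [PARSE:P1(v=1,ok=F), VALIDATE:-, TRANSFORM:-, EMIT:-] out:-; in:P1
Tick 2: [PARSE:-, VALIDATE:P1(v=1,ok=F), TRANSFORM:-, EMIT:-] out:-; in:-
Tick 3: [PARSE:-, VALIDATE:-, TRANSFORM:P1(v=0,ok=F), EMIT:-] out:-; in:-
Tick 4: [PARSE:-, VALIDATE:-, TRANSFORM:-, EMIT:P1(v=0,ok=F)] out:-; in:-
Tick 5: [PARSE:-, VALIDATE:-, TRANSFORM:-, EMIT:-] out:P1(v=0); in:-
Tick 6: [PARSE:P2(v=18,ok=F), VALIDATE:-, TRANSFORM:-, EMIT:-] out:-; in:P2
Tick 7: [PARSE:P3(v=20,ok=F), VALIDATE:P2(v=18,ok=F), TRANSFORM:-, EMIT:-] out:-; in:P3
Tick 8: [PARSE:P4(v=13,ok=F), VALIDATE:P3(v=20,ok=T), TRANSFORM:P2(v=0,ok=F), EMIT:-] out:-; in:P4
Tick 9: [PARSE:P5(v=17,ok=F), VALIDATE:P4(v=13,ok=F), TRANSFORM:P3(v=40,ok=T), EMIT:P2(v=0,ok=F)] out:-; in:P5
Tick 10: [PARSE:P6(v=19,ok=F), VALIDATE:P5(v=17,ok=F), TRANSFORM:P4(v=0,ok=F), EMIT:P3(v=40,ok=T)] out:P2(v=0); in:P6
Emitted by tick 10: ['P1', 'P2']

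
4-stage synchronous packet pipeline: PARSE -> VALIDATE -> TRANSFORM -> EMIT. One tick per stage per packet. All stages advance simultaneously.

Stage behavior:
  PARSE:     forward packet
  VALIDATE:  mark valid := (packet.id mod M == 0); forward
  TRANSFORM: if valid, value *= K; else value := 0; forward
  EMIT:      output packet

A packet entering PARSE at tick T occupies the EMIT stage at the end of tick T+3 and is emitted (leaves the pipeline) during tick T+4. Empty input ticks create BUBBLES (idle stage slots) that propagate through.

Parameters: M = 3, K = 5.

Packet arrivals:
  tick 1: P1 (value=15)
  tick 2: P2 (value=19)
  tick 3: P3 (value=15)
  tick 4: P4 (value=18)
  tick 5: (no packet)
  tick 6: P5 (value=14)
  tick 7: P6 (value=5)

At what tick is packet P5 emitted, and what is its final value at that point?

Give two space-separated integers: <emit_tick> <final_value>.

Answer: 10 0

Derivation:
Tick 1: [PARSE:P1(v=15,ok=F), VALIDATE:-, TRANSFORM:-, EMIT:-] out:-; in:P1
Tick 2: [PARSE:P2(v=19,ok=F), VALIDATE:P1(v=15,ok=F), TRANSFORM:-, EMIT:-] out:-; in:P2
Tick 3: [PARSE:P3(v=15,ok=F), VALIDATE:P2(v=19,ok=F), TRANSFORM:P1(v=0,ok=F), EMIT:-] out:-; in:P3
Tick 4: [PARSE:P4(v=18,ok=F), VALIDATE:P3(v=15,ok=T), TRANSFORM:P2(v=0,ok=F), EMIT:P1(v=0,ok=F)] out:-; in:P4
Tick 5: [PARSE:-, VALIDATE:P4(v=18,ok=F), TRANSFORM:P3(v=75,ok=T), EMIT:P2(v=0,ok=F)] out:P1(v=0); in:-
Tick 6: [PARSE:P5(v=14,ok=F), VALIDATE:-, TRANSFORM:P4(v=0,ok=F), EMIT:P3(v=75,ok=T)] out:P2(v=0); in:P5
Tick 7: [PARSE:P6(v=5,ok=F), VALIDATE:P5(v=14,ok=F), TRANSFORM:-, EMIT:P4(v=0,ok=F)] out:P3(v=75); in:P6
Tick 8: [PARSE:-, VALIDATE:P6(v=5,ok=T), TRANSFORM:P5(v=0,ok=F), EMIT:-] out:P4(v=0); in:-
Tick 9: [PARSE:-, VALIDATE:-, TRANSFORM:P6(v=25,ok=T), EMIT:P5(v=0,ok=F)] out:-; in:-
Tick 10: [PARSE:-, VALIDATE:-, TRANSFORM:-, EMIT:P6(v=25,ok=T)] out:P5(v=0); in:-
Tick 11: [PARSE:-, VALIDATE:-, TRANSFORM:-, EMIT:-] out:P6(v=25); in:-
P5: arrives tick 6, valid=False (id=5, id%3=2), emit tick 10, final value 0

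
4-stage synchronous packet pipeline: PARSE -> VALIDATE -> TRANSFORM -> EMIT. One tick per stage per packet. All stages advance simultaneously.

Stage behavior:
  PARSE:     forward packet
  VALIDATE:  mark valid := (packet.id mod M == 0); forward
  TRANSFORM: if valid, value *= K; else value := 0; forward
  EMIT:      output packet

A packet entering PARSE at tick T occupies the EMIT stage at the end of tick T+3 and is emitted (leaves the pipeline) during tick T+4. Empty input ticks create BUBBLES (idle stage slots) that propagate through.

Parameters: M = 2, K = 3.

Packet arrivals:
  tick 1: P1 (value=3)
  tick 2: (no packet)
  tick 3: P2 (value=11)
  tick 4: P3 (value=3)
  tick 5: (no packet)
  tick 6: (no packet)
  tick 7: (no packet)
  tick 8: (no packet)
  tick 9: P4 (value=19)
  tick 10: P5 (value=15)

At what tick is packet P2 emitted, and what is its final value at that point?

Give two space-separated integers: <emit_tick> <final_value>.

Tick 1: [PARSE:P1(v=3,ok=F), VALIDATE:-, TRANSFORM:-, EMIT:-] out:-; in:P1
Tick 2: [PARSE:-, VALIDATE:P1(v=3,ok=F), TRANSFORM:-, EMIT:-] out:-; in:-
Tick 3: [PARSE:P2(v=11,ok=F), VALIDATE:-, TRANSFORM:P1(v=0,ok=F), EMIT:-] out:-; in:P2
Tick 4: [PARSE:P3(v=3,ok=F), VALIDATE:P2(v=11,ok=T), TRANSFORM:-, EMIT:P1(v=0,ok=F)] out:-; in:P3
Tick 5: [PARSE:-, VALIDATE:P3(v=3,ok=F), TRANSFORM:P2(v=33,ok=T), EMIT:-] out:P1(v=0); in:-
Tick 6: [PARSE:-, VALIDATE:-, TRANSFORM:P3(v=0,ok=F), EMIT:P2(v=33,ok=T)] out:-; in:-
Tick 7: [PARSE:-, VALIDATE:-, TRANSFORM:-, EMIT:P3(v=0,ok=F)] out:P2(v=33); in:-
Tick 8: [PARSE:-, VALIDATE:-, TRANSFORM:-, EMIT:-] out:P3(v=0); in:-
Tick 9: [PARSE:P4(v=19,ok=F), VALIDATE:-, TRANSFORM:-, EMIT:-] out:-; in:P4
Tick 10: [PARSE:P5(v=15,ok=F), VALIDATE:P4(v=19,ok=T), TRANSFORM:-, EMIT:-] out:-; in:P5
Tick 11: [PARSE:-, VALIDATE:P5(v=15,ok=F), TRANSFORM:P4(v=57,ok=T), EMIT:-] out:-; in:-
Tick 12: [PARSE:-, VALIDATE:-, TRANSFORM:P5(v=0,ok=F), EMIT:P4(v=57,ok=T)] out:-; in:-
Tick 13: [PARSE:-, VALIDATE:-, TRANSFORM:-, EMIT:P5(v=0,ok=F)] out:P4(v=57); in:-
Tick 14: [PARSE:-, VALIDATE:-, TRANSFORM:-, EMIT:-] out:P5(v=0); in:-
P2: arrives tick 3, valid=True (id=2, id%2=0), emit tick 7, final value 33

Answer: 7 33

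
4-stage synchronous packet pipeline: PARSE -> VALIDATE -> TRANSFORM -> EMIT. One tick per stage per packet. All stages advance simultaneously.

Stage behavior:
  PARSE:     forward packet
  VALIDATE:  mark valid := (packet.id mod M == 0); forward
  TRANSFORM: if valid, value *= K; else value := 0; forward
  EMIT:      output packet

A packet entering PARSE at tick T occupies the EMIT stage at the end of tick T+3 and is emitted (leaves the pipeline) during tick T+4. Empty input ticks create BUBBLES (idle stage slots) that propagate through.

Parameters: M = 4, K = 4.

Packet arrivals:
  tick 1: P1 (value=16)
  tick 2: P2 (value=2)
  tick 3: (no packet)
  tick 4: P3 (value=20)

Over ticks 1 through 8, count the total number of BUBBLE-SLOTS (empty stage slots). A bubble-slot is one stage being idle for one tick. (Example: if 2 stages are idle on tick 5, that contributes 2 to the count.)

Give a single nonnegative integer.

Tick 1: [PARSE:P1(v=16,ok=F), VALIDATE:-, TRANSFORM:-, EMIT:-] out:-; bubbles=3
Tick 2: [PARSE:P2(v=2,ok=F), VALIDATE:P1(v=16,ok=F), TRANSFORM:-, EMIT:-] out:-; bubbles=2
Tick 3: [PARSE:-, VALIDATE:P2(v=2,ok=F), TRANSFORM:P1(v=0,ok=F), EMIT:-] out:-; bubbles=2
Tick 4: [PARSE:P3(v=20,ok=F), VALIDATE:-, TRANSFORM:P2(v=0,ok=F), EMIT:P1(v=0,ok=F)] out:-; bubbles=1
Tick 5: [PARSE:-, VALIDATE:P3(v=20,ok=F), TRANSFORM:-, EMIT:P2(v=0,ok=F)] out:P1(v=0); bubbles=2
Tick 6: [PARSE:-, VALIDATE:-, TRANSFORM:P3(v=0,ok=F), EMIT:-] out:P2(v=0); bubbles=3
Tick 7: [PARSE:-, VALIDATE:-, TRANSFORM:-, EMIT:P3(v=0,ok=F)] out:-; bubbles=3
Tick 8: [PARSE:-, VALIDATE:-, TRANSFORM:-, EMIT:-] out:P3(v=0); bubbles=4
Total bubble-slots: 20

Answer: 20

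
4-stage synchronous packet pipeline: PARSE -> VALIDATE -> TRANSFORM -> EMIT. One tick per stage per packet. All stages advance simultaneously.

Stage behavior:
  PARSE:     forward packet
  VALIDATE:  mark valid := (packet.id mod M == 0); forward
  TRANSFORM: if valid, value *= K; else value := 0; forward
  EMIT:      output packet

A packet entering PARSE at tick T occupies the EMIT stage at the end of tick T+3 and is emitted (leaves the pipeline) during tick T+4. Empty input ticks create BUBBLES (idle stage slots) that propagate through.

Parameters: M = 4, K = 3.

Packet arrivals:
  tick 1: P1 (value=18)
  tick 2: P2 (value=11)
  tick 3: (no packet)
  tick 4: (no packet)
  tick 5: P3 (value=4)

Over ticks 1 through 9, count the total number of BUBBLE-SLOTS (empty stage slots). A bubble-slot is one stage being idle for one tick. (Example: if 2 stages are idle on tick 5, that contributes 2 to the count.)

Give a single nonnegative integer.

Answer: 24

Derivation:
Tick 1: [PARSE:P1(v=18,ok=F), VALIDATE:-, TRANSFORM:-, EMIT:-] out:-; bubbles=3
Tick 2: [PARSE:P2(v=11,ok=F), VALIDATE:P1(v=18,ok=F), TRANSFORM:-, EMIT:-] out:-; bubbles=2
Tick 3: [PARSE:-, VALIDATE:P2(v=11,ok=F), TRANSFORM:P1(v=0,ok=F), EMIT:-] out:-; bubbles=2
Tick 4: [PARSE:-, VALIDATE:-, TRANSFORM:P2(v=0,ok=F), EMIT:P1(v=0,ok=F)] out:-; bubbles=2
Tick 5: [PARSE:P3(v=4,ok=F), VALIDATE:-, TRANSFORM:-, EMIT:P2(v=0,ok=F)] out:P1(v=0); bubbles=2
Tick 6: [PARSE:-, VALIDATE:P3(v=4,ok=F), TRANSFORM:-, EMIT:-] out:P2(v=0); bubbles=3
Tick 7: [PARSE:-, VALIDATE:-, TRANSFORM:P3(v=0,ok=F), EMIT:-] out:-; bubbles=3
Tick 8: [PARSE:-, VALIDATE:-, TRANSFORM:-, EMIT:P3(v=0,ok=F)] out:-; bubbles=3
Tick 9: [PARSE:-, VALIDATE:-, TRANSFORM:-, EMIT:-] out:P3(v=0); bubbles=4
Total bubble-slots: 24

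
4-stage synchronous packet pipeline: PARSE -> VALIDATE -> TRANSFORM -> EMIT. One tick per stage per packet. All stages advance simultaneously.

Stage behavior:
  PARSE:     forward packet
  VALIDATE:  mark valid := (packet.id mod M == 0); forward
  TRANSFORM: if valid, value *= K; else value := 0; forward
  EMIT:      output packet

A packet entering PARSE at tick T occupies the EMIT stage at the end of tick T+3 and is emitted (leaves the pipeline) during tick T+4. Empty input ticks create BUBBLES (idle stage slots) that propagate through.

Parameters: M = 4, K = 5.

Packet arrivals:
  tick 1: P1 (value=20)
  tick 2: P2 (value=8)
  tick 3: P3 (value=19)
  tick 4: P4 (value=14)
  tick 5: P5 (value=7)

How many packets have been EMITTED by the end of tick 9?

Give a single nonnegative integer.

Answer: 5

Derivation:
Tick 1: [PARSE:P1(v=20,ok=F), VALIDATE:-, TRANSFORM:-, EMIT:-] out:-; in:P1
Tick 2: [PARSE:P2(v=8,ok=F), VALIDATE:P1(v=20,ok=F), TRANSFORM:-, EMIT:-] out:-; in:P2
Tick 3: [PARSE:P3(v=19,ok=F), VALIDATE:P2(v=8,ok=F), TRANSFORM:P1(v=0,ok=F), EMIT:-] out:-; in:P3
Tick 4: [PARSE:P4(v=14,ok=F), VALIDATE:P3(v=19,ok=F), TRANSFORM:P2(v=0,ok=F), EMIT:P1(v=0,ok=F)] out:-; in:P4
Tick 5: [PARSE:P5(v=7,ok=F), VALIDATE:P4(v=14,ok=T), TRANSFORM:P3(v=0,ok=F), EMIT:P2(v=0,ok=F)] out:P1(v=0); in:P5
Tick 6: [PARSE:-, VALIDATE:P5(v=7,ok=F), TRANSFORM:P4(v=70,ok=T), EMIT:P3(v=0,ok=F)] out:P2(v=0); in:-
Tick 7: [PARSE:-, VALIDATE:-, TRANSFORM:P5(v=0,ok=F), EMIT:P4(v=70,ok=T)] out:P3(v=0); in:-
Tick 8: [PARSE:-, VALIDATE:-, TRANSFORM:-, EMIT:P5(v=0,ok=F)] out:P4(v=70); in:-
Tick 9: [PARSE:-, VALIDATE:-, TRANSFORM:-, EMIT:-] out:P5(v=0); in:-
Emitted by tick 9: ['P1', 'P2', 'P3', 'P4', 'P5']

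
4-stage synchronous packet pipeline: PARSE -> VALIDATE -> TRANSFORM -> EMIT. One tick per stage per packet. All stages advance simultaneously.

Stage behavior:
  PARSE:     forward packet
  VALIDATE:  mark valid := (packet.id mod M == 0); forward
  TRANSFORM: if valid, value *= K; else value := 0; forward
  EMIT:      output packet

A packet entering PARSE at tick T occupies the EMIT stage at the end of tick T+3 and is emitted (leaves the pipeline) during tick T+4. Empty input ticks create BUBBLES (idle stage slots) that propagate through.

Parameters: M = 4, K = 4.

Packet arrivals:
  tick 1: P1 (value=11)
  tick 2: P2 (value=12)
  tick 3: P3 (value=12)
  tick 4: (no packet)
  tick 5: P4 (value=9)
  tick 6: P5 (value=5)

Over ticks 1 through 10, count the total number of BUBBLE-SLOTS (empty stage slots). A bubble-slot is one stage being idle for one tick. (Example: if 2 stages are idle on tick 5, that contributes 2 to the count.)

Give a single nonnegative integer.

Answer: 20

Derivation:
Tick 1: [PARSE:P1(v=11,ok=F), VALIDATE:-, TRANSFORM:-, EMIT:-] out:-; bubbles=3
Tick 2: [PARSE:P2(v=12,ok=F), VALIDATE:P1(v=11,ok=F), TRANSFORM:-, EMIT:-] out:-; bubbles=2
Tick 3: [PARSE:P3(v=12,ok=F), VALIDATE:P2(v=12,ok=F), TRANSFORM:P1(v=0,ok=F), EMIT:-] out:-; bubbles=1
Tick 4: [PARSE:-, VALIDATE:P3(v=12,ok=F), TRANSFORM:P2(v=0,ok=F), EMIT:P1(v=0,ok=F)] out:-; bubbles=1
Tick 5: [PARSE:P4(v=9,ok=F), VALIDATE:-, TRANSFORM:P3(v=0,ok=F), EMIT:P2(v=0,ok=F)] out:P1(v=0); bubbles=1
Tick 6: [PARSE:P5(v=5,ok=F), VALIDATE:P4(v=9,ok=T), TRANSFORM:-, EMIT:P3(v=0,ok=F)] out:P2(v=0); bubbles=1
Tick 7: [PARSE:-, VALIDATE:P5(v=5,ok=F), TRANSFORM:P4(v=36,ok=T), EMIT:-] out:P3(v=0); bubbles=2
Tick 8: [PARSE:-, VALIDATE:-, TRANSFORM:P5(v=0,ok=F), EMIT:P4(v=36,ok=T)] out:-; bubbles=2
Tick 9: [PARSE:-, VALIDATE:-, TRANSFORM:-, EMIT:P5(v=0,ok=F)] out:P4(v=36); bubbles=3
Tick 10: [PARSE:-, VALIDATE:-, TRANSFORM:-, EMIT:-] out:P5(v=0); bubbles=4
Total bubble-slots: 20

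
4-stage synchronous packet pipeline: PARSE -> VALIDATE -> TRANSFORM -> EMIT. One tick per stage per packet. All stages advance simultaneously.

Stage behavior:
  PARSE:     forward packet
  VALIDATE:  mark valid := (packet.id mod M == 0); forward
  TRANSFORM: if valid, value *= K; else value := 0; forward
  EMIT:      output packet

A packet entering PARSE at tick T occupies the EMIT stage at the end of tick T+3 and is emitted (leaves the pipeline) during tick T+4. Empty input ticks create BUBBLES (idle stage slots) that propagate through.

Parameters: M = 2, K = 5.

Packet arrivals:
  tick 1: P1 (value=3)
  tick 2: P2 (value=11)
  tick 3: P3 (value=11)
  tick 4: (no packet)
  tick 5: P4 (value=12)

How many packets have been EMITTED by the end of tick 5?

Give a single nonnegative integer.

Tick 1: [PARSE:P1(v=3,ok=F), VALIDATE:-, TRANSFORM:-, EMIT:-] out:-; in:P1
Tick 2: [PARSE:P2(v=11,ok=F), VALIDATE:P1(v=3,ok=F), TRANSFORM:-, EMIT:-] out:-; in:P2
Tick 3: [PARSE:P3(v=11,ok=F), VALIDATE:P2(v=11,ok=T), TRANSFORM:P1(v=0,ok=F), EMIT:-] out:-; in:P3
Tick 4: [PARSE:-, VALIDATE:P3(v=11,ok=F), TRANSFORM:P2(v=55,ok=T), EMIT:P1(v=0,ok=F)] out:-; in:-
Tick 5: [PARSE:P4(v=12,ok=F), VALIDATE:-, TRANSFORM:P3(v=0,ok=F), EMIT:P2(v=55,ok=T)] out:P1(v=0); in:P4
Emitted by tick 5: ['P1']

Answer: 1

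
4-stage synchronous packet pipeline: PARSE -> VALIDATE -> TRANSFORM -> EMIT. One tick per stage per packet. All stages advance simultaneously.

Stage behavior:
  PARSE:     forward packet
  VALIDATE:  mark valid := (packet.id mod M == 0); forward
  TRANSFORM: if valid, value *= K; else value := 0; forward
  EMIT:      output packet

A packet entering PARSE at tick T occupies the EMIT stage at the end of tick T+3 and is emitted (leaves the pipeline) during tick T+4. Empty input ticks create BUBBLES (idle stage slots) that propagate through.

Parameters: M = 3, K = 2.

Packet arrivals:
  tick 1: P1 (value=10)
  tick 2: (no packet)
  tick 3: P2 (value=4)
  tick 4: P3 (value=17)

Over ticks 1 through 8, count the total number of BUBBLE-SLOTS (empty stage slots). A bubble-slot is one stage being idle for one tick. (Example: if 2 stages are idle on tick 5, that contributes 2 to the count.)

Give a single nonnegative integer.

Answer: 20

Derivation:
Tick 1: [PARSE:P1(v=10,ok=F), VALIDATE:-, TRANSFORM:-, EMIT:-] out:-; bubbles=3
Tick 2: [PARSE:-, VALIDATE:P1(v=10,ok=F), TRANSFORM:-, EMIT:-] out:-; bubbles=3
Tick 3: [PARSE:P2(v=4,ok=F), VALIDATE:-, TRANSFORM:P1(v=0,ok=F), EMIT:-] out:-; bubbles=2
Tick 4: [PARSE:P3(v=17,ok=F), VALIDATE:P2(v=4,ok=F), TRANSFORM:-, EMIT:P1(v=0,ok=F)] out:-; bubbles=1
Tick 5: [PARSE:-, VALIDATE:P3(v=17,ok=T), TRANSFORM:P2(v=0,ok=F), EMIT:-] out:P1(v=0); bubbles=2
Tick 6: [PARSE:-, VALIDATE:-, TRANSFORM:P3(v=34,ok=T), EMIT:P2(v=0,ok=F)] out:-; bubbles=2
Tick 7: [PARSE:-, VALIDATE:-, TRANSFORM:-, EMIT:P3(v=34,ok=T)] out:P2(v=0); bubbles=3
Tick 8: [PARSE:-, VALIDATE:-, TRANSFORM:-, EMIT:-] out:P3(v=34); bubbles=4
Total bubble-slots: 20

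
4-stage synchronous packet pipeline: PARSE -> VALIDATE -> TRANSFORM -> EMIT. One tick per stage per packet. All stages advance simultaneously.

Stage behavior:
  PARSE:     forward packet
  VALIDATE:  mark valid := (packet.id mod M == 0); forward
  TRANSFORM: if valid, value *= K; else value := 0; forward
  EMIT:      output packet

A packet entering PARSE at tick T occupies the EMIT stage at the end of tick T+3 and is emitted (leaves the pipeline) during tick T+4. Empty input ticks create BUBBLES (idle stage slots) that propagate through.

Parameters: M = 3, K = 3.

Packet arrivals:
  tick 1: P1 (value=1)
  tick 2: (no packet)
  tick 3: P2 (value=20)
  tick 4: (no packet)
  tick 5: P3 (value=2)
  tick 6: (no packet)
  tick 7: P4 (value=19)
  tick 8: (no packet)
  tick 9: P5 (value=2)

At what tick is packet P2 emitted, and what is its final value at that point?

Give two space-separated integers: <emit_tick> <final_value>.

Answer: 7 0

Derivation:
Tick 1: [PARSE:P1(v=1,ok=F), VALIDATE:-, TRANSFORM:-, EMIT:-] out:-; in:P1
Tick 2: [PARSE:-, VALIDATE:P1(v=1,ok=F), TRANSFORM:-, EMIT:-] out:-; in:-
Tick 3: [PARSE:P2(v=20,ok=F), VALIDATE:-, TRANSFORM:P1(v=0,ok=F), EMIT:-] out:-; in:P2
Tick 4: [PARSE:-, VALIDATE:P2(v=20,ok=F), TRANSFORM:-, EMIT:P1(v=0,ok=F)] out:-; in:-
Tick 5: [PARSE:P3(v=2,ok=F), VALIDATE:-, TRANSFORM:P2(v=0,ok=F), EMIT:-] out:P1(v=0); in:P3
Tick 6: [PARSE:-, VALIDATE:P3(v=2,ok=T), TRANSFORM:-, EMIT:P2(v=0,ok=F)] out:-; in:-
Tick 7: [PARSE:P4(v=19,ok=F), VALIDATE:-, TRANSFORM:P3(v=6,ok=T), EMIT:-] out:P2(v=0); in:P4
Tick 8: [PARSE:-, VALIDATE:P4(v=19,ok=F), TRANSFORM:-, EMIT:P3(v=6,ok=T)] out:-; in:-
Tick 9: [PARSE:P5(v=2,ok=F), VALIDATE:-, TRANSFORM:P4(v=0,ok=F), EMIT:-] out:P3(v=6); in:P5
Tick 10: [PARSE:-, VALIDATE:P5(v=2,ok=F), TRANSFORM:-, EMIT:P4(v=0,ok=F)] out:-; in:-
Tick 11: [PARSE:-, VALIDATE:-, TRANSFORM:P5(v=0,ok=F), EMIT:-] out:P4(v=0); in:-
Tick 12: [PARSE:-, VALIDATE:-, TRANSFORM:-, EMIT:P5(v=0,ok=F)] out:-; in:-
Tick 13: [PARSE:-, VALIDATE:-, TRANSFORM:-, EMIT:-] out:P5(v=0); in:-
P2: arrives tick 3, valid=False (id=2, id%3=2), emit tick 7, final value 0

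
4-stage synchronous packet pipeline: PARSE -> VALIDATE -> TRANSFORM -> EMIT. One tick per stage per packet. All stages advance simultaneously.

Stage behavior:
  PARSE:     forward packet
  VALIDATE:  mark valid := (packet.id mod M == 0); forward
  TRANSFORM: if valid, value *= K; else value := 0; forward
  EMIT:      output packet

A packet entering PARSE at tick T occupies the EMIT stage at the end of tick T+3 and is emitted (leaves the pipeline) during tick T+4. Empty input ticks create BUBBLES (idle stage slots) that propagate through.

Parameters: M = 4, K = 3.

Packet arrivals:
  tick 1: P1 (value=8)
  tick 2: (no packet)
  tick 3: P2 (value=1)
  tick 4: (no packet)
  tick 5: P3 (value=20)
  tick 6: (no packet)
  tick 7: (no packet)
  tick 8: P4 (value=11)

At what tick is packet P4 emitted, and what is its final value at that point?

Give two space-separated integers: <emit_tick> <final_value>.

Tick 1: [PARSE:P1(v=8,ok=F), VALIDATE:-, TRANSFORM:-, EMIT:-] out:-; in:P1
Tick 2: [PARSE:-, VALIDATE:P1(v=8,ok=F), TRANSFORM:-, EMIT:-] out:-; in:-
Tick 3: [PARSE:P2(v=1,ok=F), VALIDATE:-, TRANSFORM:P1(v=0,ok=F), EMIT:-] out:-; in:P2
Tick 4: [PARSE:-, VALIDATE:P2(v=1,ok=F), TRANSFORM:-, EMIT:P1(v=0,ok=F)] out:-; in:-
Tick 5: [PARSE:P3(v=20,ok=F), VALIDATE:-, TRANSFORM:P2(v=0,ok=F), EMIT:-] out:P1(v=0); in:P3
Tick 6: [PARSE:-, VALIDATE:P3(v=20,ok=F), TRANSFORM:-, EMIT:P2(v=0,ok=F)] out:-; in:-
Tick 7: [PARSE:-, VALIDATE:-, TRANSFORM:P3(v=0,ok=F), EMIT:-] out:P2(v=0); in:-
Tick 8: [PARSE:P4(v=11,ok=F), VALIDATE:-, TRANSFORM:-, EMIT:P3(v=0,ok=F)] out:-; in:P4
Tick 9: [PARSE:-, VALIDATE:P4(v=11,ok=T), TRANSFORM:-, EMIT:-] out:P3(v=0); in:-
Tick 10: [PARSE:-, VALIDATE:-, TRANSFORM:P4(v=33,ok=T), EMIT:-] out:-; in:-
Tick 11: [PARSE:-, VALIDATE:-, TRANSFORM:-, EMIT:P4(v=33,ok=T)] out:-; in:-
Tick 12: [PARSE:-, VALIDATE:-, TRANSFORM:-, EMIT:-] out:P4(v=33); in:-
P4: arrives tick 8, valid=True (id=4, id%4=0), emit tick 12, final value 33

Answer: 12 33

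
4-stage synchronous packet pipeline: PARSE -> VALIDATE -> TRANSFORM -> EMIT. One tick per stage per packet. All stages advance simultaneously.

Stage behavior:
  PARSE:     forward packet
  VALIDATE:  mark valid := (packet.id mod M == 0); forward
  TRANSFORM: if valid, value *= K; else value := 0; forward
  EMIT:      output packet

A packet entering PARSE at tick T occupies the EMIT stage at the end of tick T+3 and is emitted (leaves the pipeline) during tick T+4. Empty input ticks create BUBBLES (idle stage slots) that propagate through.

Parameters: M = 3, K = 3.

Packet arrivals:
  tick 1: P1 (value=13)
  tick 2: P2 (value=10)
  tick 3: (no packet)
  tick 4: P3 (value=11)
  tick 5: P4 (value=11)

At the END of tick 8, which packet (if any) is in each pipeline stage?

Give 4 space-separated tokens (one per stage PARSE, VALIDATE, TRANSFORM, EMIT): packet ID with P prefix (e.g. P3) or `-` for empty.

Answer: - - - P4

Derivation:
Tick 1: [PARSE:P1(v=13,ok=F), VALIDATE:-, TRANSFORM:-, EMIT:-] out:-; in:P1
Tick 2: [PARSE:P2(v=10,ok=F), VALIDATE:P1(v=13,ok=F), TRANSFORM:-, EMIT:-] out:-; in:P2
Tick 3: [PARSE:-, VALIDATE:P2(v=10,ok=F), TRANSFORM:P1(v=0,ok=F), EMIT:-] out:-; in:-
Tick 4: [PARSE:P3(v=11,ok=F), VALIDATE:-, TRANSFORM:P2(v=0,ok=F), EMIT:P1(v=0,ok=F)] out:-; in:P3
Tick 5: [PARSE:P4(v=11,ok=F), VALIDATE:P3(v=11,ok=T), TRANSFORM:-, EMIT:P2(v=0,ok=F)] out:P1(v=0); in:P4
Tick 6: [PARSE:-, VALIDATE:P4(v=11,ok=F), TRANSFORM:P3(v=33,ok=T), EMIT:-] out:P2(v=0); in:-
Tick 7: [PARSE:-, VALIDATE:-, TRANSFORM:P4(v=0,ok=F), EMIT:P3(v=33,ok=T)] out:-; in:-
Tick 8: [PARSE:-, VALIDATE:-, TRANSFORM:-, EMIT:P4(v=0,ok=F)] out:P3(v=33); in:-
At end of tick 8: ['-', '-', '-', 'P4']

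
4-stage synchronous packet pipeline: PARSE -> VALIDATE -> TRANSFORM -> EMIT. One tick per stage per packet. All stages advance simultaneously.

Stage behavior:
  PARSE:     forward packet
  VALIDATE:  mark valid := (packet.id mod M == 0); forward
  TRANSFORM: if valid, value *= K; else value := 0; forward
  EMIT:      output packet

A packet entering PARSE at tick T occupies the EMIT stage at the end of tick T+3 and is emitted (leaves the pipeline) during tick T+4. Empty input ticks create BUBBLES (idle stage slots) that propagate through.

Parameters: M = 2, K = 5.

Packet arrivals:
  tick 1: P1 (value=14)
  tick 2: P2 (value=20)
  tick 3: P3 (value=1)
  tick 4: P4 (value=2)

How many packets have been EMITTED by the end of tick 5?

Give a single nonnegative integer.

Tick 1: [PARSE:P1(v=14,ok=F), VALIDATE:-, TRANSFORM:-, EMIT:-] out:-; in:P1
Tick 2: [PARSE:P2(v=20,ok=F), VALIDATE:P1(v=14,ok=F), TRANSFORM:-, EMIT:-] out:-; in:P2
Tick 3: [PARSE:P3(v=1,ok=F), VALIDATE:P2(v=20,ok=T), TRANSFORM:P1(v=0,ok=F), EMIT:-] out:-; in:P3
Tick 4: [PARSE:P4(v=2,ok=F), VALIDATE:P3(v=1,ok=F), TRANSFORM:P2(v=100,ok=T), EMIT:P1(v=0,ok=F)] out:-; in:P4
Tick 5: [PARSE:-, VALIDATE:P4(v=2,ok=T), TRANSFORM:P3(v=0,ok=F), EMIT:P2(v=100,ok=T)] out:P1(v=0); in:-
Emitted by tick 5: ['P1']

Answer: 1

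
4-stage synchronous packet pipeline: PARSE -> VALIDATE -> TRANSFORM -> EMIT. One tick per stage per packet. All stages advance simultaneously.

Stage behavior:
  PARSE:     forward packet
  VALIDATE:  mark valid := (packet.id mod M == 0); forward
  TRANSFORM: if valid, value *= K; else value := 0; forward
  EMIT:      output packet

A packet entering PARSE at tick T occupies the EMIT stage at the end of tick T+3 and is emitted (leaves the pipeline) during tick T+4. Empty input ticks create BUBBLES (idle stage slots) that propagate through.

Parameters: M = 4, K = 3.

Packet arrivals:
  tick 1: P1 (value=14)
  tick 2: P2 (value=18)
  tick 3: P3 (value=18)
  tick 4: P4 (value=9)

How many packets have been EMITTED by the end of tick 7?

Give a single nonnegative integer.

Answer: 3

Derivation:
Tick 1: [PARSE:P1(v=14,ok=F), VALIDATE:-, TRANSFORM:-, EMIT:-] out:-; in:P1
Tick 2: [PARSE:P2(v=18,ok=F), VALIDATE:P1(v=14,ok=F), TRANSFORM:-, EMIT:-] out:-; in:P2
Tick 3: [PARSE:P3(v=18,ok=F), VALIDATE:P2(v=18,ok=F), TRANSFORM:P1(v=0,ok=F), EMIT:-] out:-; in:P3
Tick 4: [PARSE:P4(v=9,ok=F), VALIDATE:P3(v=18,ok=F), TRANSFORM:P2(v=0,ok=F), EMIT:P1(v=0,ok=F)] out:-; in:P4
Tick 5: [PARSE:-, VALIDATE:P4(v=9,ok=T), TRANSFORM:P3(v=0,ok=F), EMIT:P2(v=0,ok=F)] out:P1(v=0); in:-
Tick 6: [PARSE:-, VALIDATE:-, TRANSFORM:P4(v=27,ok=T), EMIT:P3(v=0,ok=F)] out:P2(v=0); in:-
Tick 7: [PARSE:-, VALIDATE:-, TRANSFORM:-, EMIT:P4(v=27,ok=T)] out:P3(v=0); in:-
Emitted by tick 7: ['P1', 'P2', 'P3']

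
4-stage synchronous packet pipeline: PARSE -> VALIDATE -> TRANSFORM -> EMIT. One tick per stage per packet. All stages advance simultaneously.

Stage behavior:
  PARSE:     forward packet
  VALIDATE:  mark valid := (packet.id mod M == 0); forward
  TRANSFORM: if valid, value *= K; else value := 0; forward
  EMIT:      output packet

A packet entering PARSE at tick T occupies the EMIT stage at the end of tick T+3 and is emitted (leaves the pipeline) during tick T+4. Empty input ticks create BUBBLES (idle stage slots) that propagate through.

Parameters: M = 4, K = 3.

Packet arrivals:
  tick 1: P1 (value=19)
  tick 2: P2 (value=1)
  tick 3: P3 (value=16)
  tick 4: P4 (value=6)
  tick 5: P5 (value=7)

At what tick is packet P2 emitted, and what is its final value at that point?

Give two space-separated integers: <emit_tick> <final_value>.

Answer: 6 0

Derivation:
Tick 1: [PARSE:P1(v=19,ok=F), VALIDATE:-, TRANSFORM:-, EMIT:-] out:-; in:P1
Tick 2: [PARSE:P2(v=1,ok=F), VALIDATE:P1(v=19,ok=F), TRANSFORM:-, EMIT:-] out:-; in:P2
Tick 3: [PARSE:P3(v=16,ok=F), VALIDATE:P2(v=1,ok=F), TRANSFORM:P1(v=0,ok=F), EMIT:-] out:-; in:P3
Tick 4: [PARSE:P4(v=6,ok=F), VALIDATE:P3(v=16,ok=F), TRANSFORM:P2(v=0,ok=F), EMIT:P1(v=0,ok=F)] out:-; in:P4
Tick 5: [PARSE:P5(v=7,ok=F), VALIDATE:P4(v=6,ok=T), TRANSFORM:P3(v=0,ok=F), EMIT:P2(v=0,ok=F)] out:P1(v=0); in:P5
Tick 6: [PARSE:-, VALIDATE:P5(v=7,ok=F), TRANSFORM:P4(v=18,ok=T), EMIT:P3(v=0,ok=F)] out:P2(v=0); in:-
Tick 7: [PARSE:-, VALIDATE:-, TRANSFORM:P5(v=0,ok=F), EMIT:P4(v=18,ok=T)] out:P3(v=0); in:-
Tick 8: [PARSE:-, VALIDATE:-, TRANSFORM:-, EMIT:P5(v=0,ok=F)] out:P4(v=18); in:-
Tick 9: [PARSE:-, VALIDATE:-, TRANSFORM:-, EMIT:-] out:P5(v=0); in:-
P2: arrives tick 2, valid=False (id=2, id%4=2), emit tick 6, final value 0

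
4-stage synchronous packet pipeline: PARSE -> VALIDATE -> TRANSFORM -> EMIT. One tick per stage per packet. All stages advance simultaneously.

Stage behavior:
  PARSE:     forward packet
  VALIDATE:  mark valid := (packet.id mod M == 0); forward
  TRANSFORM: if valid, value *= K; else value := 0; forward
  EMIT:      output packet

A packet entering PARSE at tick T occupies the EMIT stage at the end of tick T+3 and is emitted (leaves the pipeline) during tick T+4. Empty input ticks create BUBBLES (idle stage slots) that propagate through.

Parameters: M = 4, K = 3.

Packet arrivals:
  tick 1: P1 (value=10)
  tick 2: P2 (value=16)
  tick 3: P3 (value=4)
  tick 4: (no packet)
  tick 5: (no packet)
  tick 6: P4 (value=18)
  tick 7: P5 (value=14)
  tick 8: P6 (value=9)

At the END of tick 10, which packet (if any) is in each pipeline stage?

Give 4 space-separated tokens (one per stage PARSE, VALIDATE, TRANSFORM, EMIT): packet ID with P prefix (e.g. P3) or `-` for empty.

Tick 1: [PARSE:P1(v=10,ok=F), VALIDATE:-, TRANSFORM:-, EMIT:-] out:-; in:P1
Tick 2: [PARSE:P2(v=16,ok=F), VALIDATE:P1(v=10,ok=F), TRANSFORM:-, EMIT:-] out:-; in:P2
Tick 3: [PARSE:P3(v=4,ok=F), VALIDATE:P2(v=16,ok=F), TRANSFORM:P1(v=0,ok=F), EMIT:-] out:-; in:P3
Tick 4: [PARSE:-, VALIDATE:P3(v=4,ok=F), TRANSFORM:P2(v=0,ok=F), EMIT:P1(v=0,ok=F)] out:-; in:-
Tick 5: [PARSE:-, VALIDATE:-, TRANSFORM:P3(v=0,ok=F), EMIT:P2(v=0,ok=F)] out:P1(v=0); in:-
Tick 6: [PARSE:P4(v=18,ok=F), VALIDATE:-, TRANSFORM:-, EMIT:P3(v=0,ok=F)] out:P2(v=0); in:P4
Tick 7: [PARSE:P5(v=14,ok=F), VALIDATE:P4(v=18,ok=T), TRANSFORM:-, EMIT:-] out:P3(v=0); in:P5
Tick 8: [PARSE:P6(v=9,ok=F), VALIDATE:P5(v=14,ok=F), TRANSFORM:P4(v=54,ok=T), EMIT:-] out:-; in:P6
Tick 9: [PARSE:-, VALIDATE:P6(v=9,ok=F), TRANSFORM:P5(v=0,ok=F), EMIT:P4(v=54,ok=T)] out:-; in:-
Tick 10: [PARSE:-, VALIDATE:-, TRANSFORM:P6(v=0,ok=F), EMIT:P5(v=0,ok=F)] out:P4(v=54); in:-
At end of tick 10: ['-', '-', 'P6', 'P5']

Answer: - - P6 P5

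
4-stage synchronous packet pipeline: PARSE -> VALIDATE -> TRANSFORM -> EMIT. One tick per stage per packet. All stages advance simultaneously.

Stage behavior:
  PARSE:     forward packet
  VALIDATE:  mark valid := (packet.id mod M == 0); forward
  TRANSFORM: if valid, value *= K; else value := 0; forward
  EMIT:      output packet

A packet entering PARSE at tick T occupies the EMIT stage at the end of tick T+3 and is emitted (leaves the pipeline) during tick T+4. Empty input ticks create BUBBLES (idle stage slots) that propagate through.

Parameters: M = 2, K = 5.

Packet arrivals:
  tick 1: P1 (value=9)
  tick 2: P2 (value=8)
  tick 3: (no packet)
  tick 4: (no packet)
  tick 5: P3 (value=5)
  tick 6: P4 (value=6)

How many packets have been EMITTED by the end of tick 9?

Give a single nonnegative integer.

Tick 1: [PARSE:P1(v=9,ok=F), VALIDATE:-, TRANSFORM:-, EMIT:-] out:-; in:P1
Tick 2: [PARSE:P2(v=8,ok=F), VALIDATE:P1(v=9,ok=F), TRANSFORM:-, EMIT:-] out:-; in:P2
Tick 3: [PARSE:-, VALIDATE:P2(v=8,ok=T), TRANSFORM:P1(v=0,ok=F), EMIT:-] out:-; in:-
Tick 4: [PARSE:-, VALIDATE:-, TRANSFORM:P2(v=40,ok=T), EMIT:P1(v=0,ok=F)] out:-; in:-
Tick 5: [PARSE:P3(v=5,ok=F), VALIDATE:-, TRANSFORM:-, EMIT:P2(v=40,ok=T)] out:P1(v=0); in:P3
Tick 6: [PARSE:P4(v=6,ok=F), VALIDATE:P3(v=5,ok=F), TRANSFORM:-, EMIT:-] out:P2(v=40); in:P4
Tick 7: [PARSE:-, VALIDATE:P4(v=6,ok=T), TRANSFORM:P3(v=0,ok=F), EMIT:-] out:-; in:-
Tick 8: [PARSE:-, VALIDATE:-, TRANSFORM:P4(v=30,ok=T), EMIT:P3(v=0,ok=F)] out:-; in:-
Tick 9: [PARSE:-, VALIDATE:-, TRANSFORM:-, EMIT:P4(v=30,ok=T)] out:P3(v=0); in:-
Emitted by tick 9: ['P1', 'P2', 'P3']

Answer: 3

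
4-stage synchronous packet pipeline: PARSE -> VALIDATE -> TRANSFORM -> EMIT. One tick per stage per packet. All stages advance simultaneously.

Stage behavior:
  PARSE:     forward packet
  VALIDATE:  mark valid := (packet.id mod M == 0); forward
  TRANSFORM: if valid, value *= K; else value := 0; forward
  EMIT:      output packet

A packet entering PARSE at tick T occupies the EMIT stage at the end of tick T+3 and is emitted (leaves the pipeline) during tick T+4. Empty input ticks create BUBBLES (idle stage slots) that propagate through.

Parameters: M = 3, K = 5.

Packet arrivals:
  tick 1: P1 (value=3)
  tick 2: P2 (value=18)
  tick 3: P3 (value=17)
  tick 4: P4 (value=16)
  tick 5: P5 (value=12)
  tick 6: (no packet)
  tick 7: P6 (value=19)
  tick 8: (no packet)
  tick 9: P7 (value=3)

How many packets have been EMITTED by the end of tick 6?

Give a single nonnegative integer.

Answer: 2

Derivation:
Tick 1: [PARSE:P1(v=3,ok=F), VALIDATE:-, TRANSFORM:-, EMIT:-] out:-; in:P1
Tick 2: [PARSE:P2(v=18,ok=F), VALIDATE:P1(v=3,ok=F), TRANSFORM:-, EMIT:-] out:-; in:P2
Tick 3: [PARSE:P3(v=17,ok=F), VALIDATE:P2(v=18,ok=F), TRANSFORM:P1(v=0,ok=F), EMIT:-] out:-; in:P3
Tick 4: [PARSE:P4(v=16,ok=F), VALIDATE:P3(v=17,ok=T), TRANSFORM:P2(v=0,ok=F), EMIT:P1(v=0,ok=F)] out:-; in:P4
Tick 5: [PARSE:P5(v=12,ok=F), VALIDATE:P4(v=16,ok=F), TRANSFORM:P3(v=85,ok=T), EMIT:P2(v=0,ok=F)] out:P1(v=0); in:P5
Tick 6: [PARSE:-, VALIDATE:P5(v=12,ok=F), TRANSFORM:P4(v=0,ok=F), EMIT:P3(v=85,ok=T)] out:P2(v=0); in:-
Emitted by tick 6: ['P1', 'P2']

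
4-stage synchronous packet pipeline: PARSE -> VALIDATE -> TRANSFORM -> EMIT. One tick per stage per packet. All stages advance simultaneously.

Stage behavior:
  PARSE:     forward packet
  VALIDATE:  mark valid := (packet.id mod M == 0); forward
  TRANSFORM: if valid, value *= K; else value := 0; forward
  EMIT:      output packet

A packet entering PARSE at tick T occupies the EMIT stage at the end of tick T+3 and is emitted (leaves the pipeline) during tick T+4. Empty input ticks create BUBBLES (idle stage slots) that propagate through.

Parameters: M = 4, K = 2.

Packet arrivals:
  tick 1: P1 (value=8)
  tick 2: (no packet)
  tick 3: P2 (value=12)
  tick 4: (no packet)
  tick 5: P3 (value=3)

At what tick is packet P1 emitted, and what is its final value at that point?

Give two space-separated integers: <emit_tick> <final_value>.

Answer: 5 0

Derivation:
Tick 1: [PARSE:P1(v=8,ok=F), VALIDATE:-, TRANSFORM:-, EMIT:-] out:-; in:P1
Tick 2: [PARSE:-, VALIDATE:P1(v=8,ok=F), TRANSFORM:-, EMIT:-] out:-; in:-
Tick 3: [PARSE:P2(v=12,ok=F), VALIDATE:-, TRANSFORM:P1(v=0,ok=F), EMIT:-] out:-; in:P2
Tick 4: [PARSE:-, VALIDATE:P2(v=12,ok=F), TRANSFORM:-, EMIT:P1(v=0,ok=F)] out:-; in:-
Tick 5: [PARSE:P3(v=3,ok=F), VALIDATE:-, TRANSFORM:P2(v=0,ok=F), EMIT:-] out:P1(v=0); in:P3
Tick 6: [PARSE:-, VALIDATE:P3(v=3,ok=F), TRANSFORM:-, EMIT:P2(v=0,ok=F)] out:-; in:-
Tick 7: [PARSE:-, VALIDATE:-, TRANSFORM:P3(v=0,ok=F), EMIT:-] out:P2(v=0); in:-
Tick 8: [PARSE:-, VALIDATE:-, TRANSFORM:-, EMIT:P3(v=0,ok=F)] out:-; in:-
Tick 9: [PARSE:-, VALIDATE:-, TRANSFORM:-, EMIT:-] out:P3(v=0); in:-
P1: arrives tick 1, valid=False (id=1, id%4=1), emit tick 5, final value 0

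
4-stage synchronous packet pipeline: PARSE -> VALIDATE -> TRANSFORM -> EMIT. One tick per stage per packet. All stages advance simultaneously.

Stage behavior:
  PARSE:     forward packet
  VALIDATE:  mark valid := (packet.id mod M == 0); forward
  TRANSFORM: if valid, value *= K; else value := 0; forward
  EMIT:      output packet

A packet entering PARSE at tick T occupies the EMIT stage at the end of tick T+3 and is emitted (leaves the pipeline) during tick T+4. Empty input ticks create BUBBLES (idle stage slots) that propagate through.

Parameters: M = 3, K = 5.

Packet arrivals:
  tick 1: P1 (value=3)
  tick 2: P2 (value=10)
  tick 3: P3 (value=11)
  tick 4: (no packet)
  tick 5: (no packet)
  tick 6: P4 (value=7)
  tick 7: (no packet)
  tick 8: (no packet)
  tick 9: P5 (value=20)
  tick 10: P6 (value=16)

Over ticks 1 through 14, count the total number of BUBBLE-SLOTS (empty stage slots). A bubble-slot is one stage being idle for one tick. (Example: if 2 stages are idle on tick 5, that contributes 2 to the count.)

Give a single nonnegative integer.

Answer: 32

Derivation:
Tick 1: [PARSE:P1(v=3,ok=F), VALIDATE:-, TRANSFORM:-, EMIT:-] out:-; bubbles=3
Tick 2: [PARSE:P2(v=10,ok=F), VALIDATE:P1(v=3,ok=F), TRANSFORM:-, EMIT:-] out:-; bubbles=2
Tick 3: [PARSE:P3(v=11,ok=F), VALIDATE:P2(v=10,ok=F), TRANSFORM:P1(v=0,ok=F), EMIT:-] out:-; bubbles=1
Tick 4: [PARSE:-, VALIDATE:P3(v=11,ok=T), TRANSFORM:P2(v=0,ok=F), EMIT:P1(v=0,ok=F)] out:-; bubbles=1
Tick 5: [PARSE:-, VALIDATE:-, TRANSFORM:P3(v=55,ok=T), EMIT:P2(v=0,ok=F)] out:P1(v=0); bubbles=2
Tick 6: [PARSE:P4(v=7,ok=F), VALIDATE:-, TRANSFORM:-, EMIT:P3(v=55,ok=T)] out:P2(v=0); bubbles=2
Tick 7: [PARSE:-, VALIDATE:P4(v=7,ok=F), TRANSFORM:-, EMIT:-] out:P3(v=55); bubbles=3
Tick 8: [PARSE:-, VALIDATE:-, TRANSFORM:P4(v=0,ok=F), EMIT:-] out:-; bubbles=3
Tick 9: [PARSE:P5(v=20,ok=F), VALIDATE:-, TRANSFORM:-, EMIT:P4(v=0,ok=F)] out:-; bubbles=2
Tick 10: [PARSE:P6(v=16,ok=F), VALIDATE:P5(v=20,ok=F), TRANSFORM:-, EMIT:-] out:P4(v=0); bubbles=2
Tick 11: [PARSE:-, VALIDATE:P6(v=16,ok=T), TRANSFORM:P5(v=0,ok=F), EMIT:-] out:-; bubbles=2
Tick 12: [PARSE:-, VALIDATE:-, TRANSFORM:P6(v=80,ok=T), EMIT:P5(v=0,ok=F)] out:-; bubbles=2
Tick 13: [PARSE:-, VALIDATE:-, TRANSFORM:-, EMIT:P6(v=80,ok=T)] out:P5(v=0); bubbles=3
Tick 14: [PARSE:-, VALIDATE:-, TRANSFORM:-, EMIT:-] out:P6(v=80); bubbles=4
Total bubble-slots: 32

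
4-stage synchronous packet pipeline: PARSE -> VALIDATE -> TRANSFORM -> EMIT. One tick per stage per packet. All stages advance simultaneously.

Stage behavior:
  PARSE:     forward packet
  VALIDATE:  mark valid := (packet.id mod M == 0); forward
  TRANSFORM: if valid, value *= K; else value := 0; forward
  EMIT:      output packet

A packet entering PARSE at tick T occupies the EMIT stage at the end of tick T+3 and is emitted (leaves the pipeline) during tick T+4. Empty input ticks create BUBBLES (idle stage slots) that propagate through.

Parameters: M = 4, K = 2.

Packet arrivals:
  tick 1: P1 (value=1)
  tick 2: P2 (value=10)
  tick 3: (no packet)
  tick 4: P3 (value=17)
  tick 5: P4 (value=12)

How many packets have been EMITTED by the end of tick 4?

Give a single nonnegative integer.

Answer: 0

Derivation:
Tick 1: [PARSE:P1(v=1,ok=F), VALIDATE:-, TRANSFORM:-, EMIT:-] out:-; in:P1
Tick 2: [PARSE:P2(v=10,ok=F), VALIDATE:P1(v=1,ok=F), TRANSFORM:-, EMIT:-] out:-; in:P2
Tick 3: [PARSE:-, VALIDATE:P2(v=10,ok=F), TRANSFORM:P1(v=0,ok=F), EMIT:-] out:-; in:-
Tick 4: [PARSE:P3(v=17,ok=F), VALIDATE:-, TRANSFORM:P2(v=0,ok=F), EMIT:P1(v=0,ok=F)] out:-; in:P3
Emitted by tick 4: []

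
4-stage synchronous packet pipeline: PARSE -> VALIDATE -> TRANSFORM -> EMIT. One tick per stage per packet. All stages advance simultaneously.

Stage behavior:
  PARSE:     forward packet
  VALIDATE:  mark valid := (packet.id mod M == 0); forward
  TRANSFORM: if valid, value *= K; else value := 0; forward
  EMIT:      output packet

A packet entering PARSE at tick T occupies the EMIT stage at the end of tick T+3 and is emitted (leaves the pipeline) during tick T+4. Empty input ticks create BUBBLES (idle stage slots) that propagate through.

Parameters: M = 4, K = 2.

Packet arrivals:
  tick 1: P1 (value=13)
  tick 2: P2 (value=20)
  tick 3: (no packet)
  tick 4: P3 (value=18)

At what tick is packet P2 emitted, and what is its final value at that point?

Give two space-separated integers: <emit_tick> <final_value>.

Answer: 6 0

Derivation:
Tick 1: [PARSE:P1(v=13,ok=F), VALIDATE:-, TRANSFORM:-, EMIT:-] out:-; in:P1
Tick 2: [PARSE:P2(v=20,ok=F), VALIDATE:P1(v=13,ok=F), TRANSFORM:-, EMIT:-] out:-; in:P2
Tick 3: [PARSE:-, VALIDATE:P2(v=20,ok=F), TRANSFORM:P1(v=0,ok=F), EMIT:-] out:-; in:-
Tick 4: [PARSE:P3(v=18,ok=F), VALIDATE:-, TRANSFORM:P2(v=0,ok=F), EMIT:P1(v=0,ok=F)] out:-; in:P3
Tick 5: [PARSE:-, VALIDATE:P3(v=18,ok=F), TRANSFORM:-, EMIT:P2(v=0,ok=F)] out:P1(v=0); in:-
Tick 6: [PARSE:-, VALIDATE:-, TRANSFORM:P3(v=0,ok=F), EMIT:-] out:P2(v=0); in:-
Tick 7: [PARSE:-, VALIDATE:-, TRANSFORM:-, EMIT:P3(v=0,ok=F)] out:-; in:-
Tick 8: [PARSE:-, VALIDATE:-, TRANSFORM:-, EMIT:-] out:P3(v=0); in:-
P2: arrives tick 2, valid=False (id=2, id%4=2), emit tick 6, final value 0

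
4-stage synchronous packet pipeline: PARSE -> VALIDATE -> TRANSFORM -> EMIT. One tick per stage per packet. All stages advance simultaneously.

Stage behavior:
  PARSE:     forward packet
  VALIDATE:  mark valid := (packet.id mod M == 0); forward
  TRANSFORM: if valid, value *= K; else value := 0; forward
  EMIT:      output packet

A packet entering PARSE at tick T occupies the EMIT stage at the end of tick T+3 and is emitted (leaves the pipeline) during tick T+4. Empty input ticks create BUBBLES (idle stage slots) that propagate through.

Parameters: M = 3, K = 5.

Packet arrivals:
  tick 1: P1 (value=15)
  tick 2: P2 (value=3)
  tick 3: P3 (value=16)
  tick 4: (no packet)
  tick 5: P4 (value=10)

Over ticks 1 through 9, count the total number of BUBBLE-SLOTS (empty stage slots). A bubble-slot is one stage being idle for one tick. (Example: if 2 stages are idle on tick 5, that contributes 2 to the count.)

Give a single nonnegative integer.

Answer: 20

Derivation:
Tick 1: [PARSE:P1(v=15,ok=F), VALIDATE:-, TRANSFORM:-, EMIT:-] out:-; bubbles=3
Tick 2: [PARSE:P2(v=3,ok=F), VALIDATE:P1(v=15,ok=F), TRANSFORM:-, EMIT:-] out:-; bubbles=2
Tick 3: [PARSE:P3(v=16,ok=F), VALIDATE:P2(v=3,ok=F), TRANSFORM:P1(v=0,ok=F), EMIT:-] out:-; bubbles=1
Tick 4: [PARSE:-, VALIDATE:P3(v=16,ok=T), TRANSFORM:P2(v=0,ok=F), EMIT:P1(v=0,ok=F)] out:-; bubbles=1
Tick 5: [PARSE:P4(v=10,ok=F), VALIDATE:-, TRANSFORM:P3(v=80,ok=T), EMIT:P2(v=0,ok=F)] out:P1(v=0); bubbles=1
Tick 6: [PARSE:-, VALIDATE:P4(v=10,ok=F), TRANSFORM:-, EMIT:P3(v=80,ok=T)] out:P2(v=0); bubbles=2
Tick 7: [PARSE:-, VALIDATE:-, TRANSFORM:P4(v=0,ok=F), EMIT:-] out:P3(v=80); bubbles=3
Tick 8: [PARSE:-, VALIDATE:-, TRANSFORM:-, EMIT:P4(v=0,ok=F)] out:-; bubbles=3
Tick 9: [PARSE:-, VALIDATE:-, TRANSFORM:-, EMIT:-] out:P4(v=0); bubbles=4
Total bubble-slots: 20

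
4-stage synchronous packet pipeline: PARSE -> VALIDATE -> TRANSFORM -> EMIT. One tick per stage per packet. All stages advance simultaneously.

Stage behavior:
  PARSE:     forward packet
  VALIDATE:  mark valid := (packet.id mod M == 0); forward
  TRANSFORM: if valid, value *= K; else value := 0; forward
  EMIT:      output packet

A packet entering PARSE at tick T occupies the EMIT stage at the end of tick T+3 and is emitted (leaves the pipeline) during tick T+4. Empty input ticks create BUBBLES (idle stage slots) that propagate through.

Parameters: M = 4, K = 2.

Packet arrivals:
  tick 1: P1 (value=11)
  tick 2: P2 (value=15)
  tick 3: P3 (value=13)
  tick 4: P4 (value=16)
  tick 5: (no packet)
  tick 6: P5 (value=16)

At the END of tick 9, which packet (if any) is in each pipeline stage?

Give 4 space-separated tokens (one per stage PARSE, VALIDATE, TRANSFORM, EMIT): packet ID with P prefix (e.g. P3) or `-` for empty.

Tick 1: [PARSE:P1(v=11,ok=F), VALIDATE:-, TRANSFORM:-, EMIT:-] out:-; in:P1
Tick 2: [PARSE:P2(v=15,ok=F), VALIDATE:P1(v=11,ok=F), TRANSFORM:-, EMIT:-] out:-; in:P2
Tick 3: [PARSE:P3(v=13,ok=F), VALIDATE:P2(v=15,ok=F), TRANSFORM:P1(v=0,ok=F), EMIT:-] out:-; in:P3
Tick 4: [PARSE:P4(v=16,ok=F), VALIDATE:P3(v=13,ok=F), TRANSFORM:P2(v=0,ok=F), EMIT:P1(v=0,ok=F)] out:-; in:P4
Tick 5: [PARSE:-, VALIDATE:P4(v=16,ok=T), TRANSFORM:P3(v=0,ok=F), EMIT:P2(v=0,ok=F)] out:P1(v=0); in:-
Tick 6: [PARSE:P5(v=16,ok=F), VALIDATE:-, TRANSFORM:P4(v=32,ok=T), EMIT:P3(v=0,ok=F)] out:P2(v=0); in:P5
Tick 7: [PARSE:-, VALIDATE:P5(v=16,ok=F), TRANSFORM:-, EMIT:P4(v=32,ok=T)] out:P3(v=0); in:-
Tick 8: [PARSE:-, VALIDATE:-, TRANSFORM:P5(v=0,ok=F), EMIT:-] out:P4(v=32); in:-
Tick 9: [PARSE:-, VALIDATE:-, TRANSFORM:-, EMIT:P5(v=0,ok=F)] out:-; in:-
At end of tick 9: ['-', '-', '-', 'P5']

Answer: - - - P5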